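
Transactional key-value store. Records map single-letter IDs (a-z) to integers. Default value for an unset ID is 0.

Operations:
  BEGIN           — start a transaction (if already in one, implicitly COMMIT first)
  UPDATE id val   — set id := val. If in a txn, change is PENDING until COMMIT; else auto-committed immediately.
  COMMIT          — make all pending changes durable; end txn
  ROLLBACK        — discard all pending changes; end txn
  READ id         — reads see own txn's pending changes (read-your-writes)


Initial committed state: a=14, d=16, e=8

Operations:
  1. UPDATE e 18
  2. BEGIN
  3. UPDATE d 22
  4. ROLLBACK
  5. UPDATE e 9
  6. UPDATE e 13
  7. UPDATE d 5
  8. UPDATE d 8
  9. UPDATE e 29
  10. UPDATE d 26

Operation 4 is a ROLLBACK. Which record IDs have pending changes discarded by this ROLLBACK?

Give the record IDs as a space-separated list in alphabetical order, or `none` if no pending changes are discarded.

Answer: d

Derivation:
Initial committed: {a=14, d=16, e=8}
Op 1: UPDATE e=18 (auto-commit; committed e=18)
Op 2: BEGIN: in_txn=True, pending={}
Op 3: UPDATE d=22 (pending; pending now {d=22})
Op 4: ROLLBACK: discarded pending ['d']; in_txn=False
Op 5: UPDATE e=9 (auto-commit; committed e=9)
Op 6: UPDATE e=13 (auto-commit; committed e=13)
Op 7: UPDATE d=5 (auto-commit; committed d=5)
Op 8: UPDATE d=8 (auto-commit; committed d=8)
Op 9: UPDATE e=29 (auto-commit; committed e=29)
Op 10: UPDATE d=26 (auto-commit; committed d=26)
ROLLBACK at op 4 discards: ['d']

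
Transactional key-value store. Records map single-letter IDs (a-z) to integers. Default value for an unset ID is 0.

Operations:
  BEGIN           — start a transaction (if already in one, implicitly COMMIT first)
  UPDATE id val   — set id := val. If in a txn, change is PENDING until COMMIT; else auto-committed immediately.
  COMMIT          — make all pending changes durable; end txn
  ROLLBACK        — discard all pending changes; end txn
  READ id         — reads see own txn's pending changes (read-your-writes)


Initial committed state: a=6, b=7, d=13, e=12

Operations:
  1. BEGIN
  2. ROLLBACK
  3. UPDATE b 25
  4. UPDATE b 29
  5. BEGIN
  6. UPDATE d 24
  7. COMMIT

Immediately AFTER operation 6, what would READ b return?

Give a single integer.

Initial committed: {a=6, b=7, d=13, e=12}
Op 1: BEGIN: in_txn=True, pending={}
Op 2: ROLLBACK: discarded pending []; in_txn=False
Op 3: UPDATE b=25 (auto-commit; committed b=25)
Op 4: UPDATE b=29 (auto-commit; committed b=29)
Op 5: BEGIN: in_txn=True, pending={}
Op 6: UPDATE d=24 (pending; pending now {d=24})
After op 6: visible(b) = 29 (pending={d=24}, committed={a=6, b=29, d=13, e=12})

Answer: 29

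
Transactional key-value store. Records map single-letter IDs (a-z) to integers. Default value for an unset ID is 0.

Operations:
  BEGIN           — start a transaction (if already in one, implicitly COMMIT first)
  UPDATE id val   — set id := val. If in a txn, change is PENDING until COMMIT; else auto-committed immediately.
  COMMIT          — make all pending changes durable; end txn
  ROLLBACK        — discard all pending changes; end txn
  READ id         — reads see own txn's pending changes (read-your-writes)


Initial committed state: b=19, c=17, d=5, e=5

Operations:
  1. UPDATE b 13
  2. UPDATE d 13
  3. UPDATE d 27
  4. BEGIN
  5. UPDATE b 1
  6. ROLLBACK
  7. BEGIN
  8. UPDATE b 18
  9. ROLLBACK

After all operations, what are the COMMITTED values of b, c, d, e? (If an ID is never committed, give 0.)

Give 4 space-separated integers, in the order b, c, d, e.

Answer: 13 17 27 5

Derivation:
Initial committed: {b=19, c=17, d=5, e=5}
Op 1: UPDATE b=13 (auto-commit; committed b=13)
Op 2: UPDATE d=13 (auto-commit; committed d=13)
Op 3: UPDATE d=27 (auto-commit; committed d=27)
Op 4: BEGIN: in_txn=True, pending={}
Op 5: UPDATE b=1 (pending; pending now {b=1})
Op 6: ROLLBACK: discarded pending ['b']; in_txn=False
Op 7: BEGIN: in_txn=True, pending={}
Op 8: UPDATE b=18 (pending; pending now {b=18})
Op 9: ROLLBACK: discarded pending ['b']; in_txn=False
Final committed: {b=13, c=17, d=27, e=5}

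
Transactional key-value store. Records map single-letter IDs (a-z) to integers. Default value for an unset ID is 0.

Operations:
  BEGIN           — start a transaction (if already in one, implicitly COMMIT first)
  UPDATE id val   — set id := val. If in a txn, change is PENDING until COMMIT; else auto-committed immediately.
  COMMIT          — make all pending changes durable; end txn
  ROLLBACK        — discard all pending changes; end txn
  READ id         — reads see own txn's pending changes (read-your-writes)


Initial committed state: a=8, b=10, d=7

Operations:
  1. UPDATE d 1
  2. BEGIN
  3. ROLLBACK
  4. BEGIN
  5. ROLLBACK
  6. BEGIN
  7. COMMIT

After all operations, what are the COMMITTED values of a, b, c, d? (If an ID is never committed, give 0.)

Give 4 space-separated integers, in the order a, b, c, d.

Initial committed: {a=8, b=10, d=7}
Op 1: UPDATE d=1 (auto-commit; committed d=1)
Op 2: BEGIN: in_txn=True, pending={}
Op 3: ROLLBACK: discarded pending []; in_txn=False
Op 4: BEGIN: in_txn=True, pending={}
Op 5: ROLLBACK: discarded pending []; in_txn=False
Op 6: BEGIN: in_txn=True, pending={}
Op 7: COMMIT: merged [] into committed; committed now {a=8, b=10, d=1}
Final committed: {a=8, b=10, d=1}

Answer: 8 10 0 1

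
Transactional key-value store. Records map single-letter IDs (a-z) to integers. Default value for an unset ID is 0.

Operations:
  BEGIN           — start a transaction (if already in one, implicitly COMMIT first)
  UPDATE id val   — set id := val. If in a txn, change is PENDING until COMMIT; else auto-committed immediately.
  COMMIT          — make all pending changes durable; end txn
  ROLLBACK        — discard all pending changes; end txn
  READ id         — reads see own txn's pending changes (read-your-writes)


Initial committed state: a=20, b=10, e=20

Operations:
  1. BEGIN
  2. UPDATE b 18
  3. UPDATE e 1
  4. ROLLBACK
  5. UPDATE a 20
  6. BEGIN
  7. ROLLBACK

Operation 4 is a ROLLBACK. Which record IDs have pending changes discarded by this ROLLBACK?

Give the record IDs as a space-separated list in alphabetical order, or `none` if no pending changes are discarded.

Initial committed: {a=20, b=10, e=20}
Op 1: BEGIN: in_txn=True, pending={}
Op 2: UPDATE b=18 (pending; pending now {b=18})
Op 3: UPDATE e=1 (pending; pending now {b=18, e=1})
Op 4: ROLLBACK: discarded pending ['b', 'e']; in_txn=False
Op 5: UPDATE a=20 (auto-commit; committed a=20)
Op 6: BEGIN: in_txn=True, pending={}
Op 7: ROLLBACK: discarded pending []; in_txn=False
ROLLBACK at op 4 discards: ['b', 'e']

Answer: b e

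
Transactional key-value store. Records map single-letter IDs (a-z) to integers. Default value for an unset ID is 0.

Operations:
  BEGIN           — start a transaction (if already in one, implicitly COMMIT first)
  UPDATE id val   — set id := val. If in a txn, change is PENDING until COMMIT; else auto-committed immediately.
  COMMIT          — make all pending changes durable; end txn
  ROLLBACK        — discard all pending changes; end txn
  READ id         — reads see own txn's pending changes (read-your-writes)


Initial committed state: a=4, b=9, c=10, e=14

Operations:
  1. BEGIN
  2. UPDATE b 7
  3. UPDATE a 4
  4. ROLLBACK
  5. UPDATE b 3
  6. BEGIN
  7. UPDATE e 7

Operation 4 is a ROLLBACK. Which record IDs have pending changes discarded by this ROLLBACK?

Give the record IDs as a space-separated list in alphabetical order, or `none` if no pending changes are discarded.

Answer: a b

Derivation:
Initial committed: {a=4, b=9, c=10, e=14}
Op 1: BEGIN: in_txn=True, pending={}
Op 2: UPDATE b=7 (pending; pending now {b=7})
Op 3: UPDATE a=4 (pending; pending now {a=4, b=7})
Op 4: ROLLBACK: discarded pending ['a', 'b']; in_txn=False
Op 5: UPDATE b=3 (auto-commit; committed b=3)
Op 6: BEGIN: in_txn=True, pending={}
Op 7: UPDATE e=7 (pending; pending now {e=7})
ROLLBACK at op 4 discards: ['a', 'b']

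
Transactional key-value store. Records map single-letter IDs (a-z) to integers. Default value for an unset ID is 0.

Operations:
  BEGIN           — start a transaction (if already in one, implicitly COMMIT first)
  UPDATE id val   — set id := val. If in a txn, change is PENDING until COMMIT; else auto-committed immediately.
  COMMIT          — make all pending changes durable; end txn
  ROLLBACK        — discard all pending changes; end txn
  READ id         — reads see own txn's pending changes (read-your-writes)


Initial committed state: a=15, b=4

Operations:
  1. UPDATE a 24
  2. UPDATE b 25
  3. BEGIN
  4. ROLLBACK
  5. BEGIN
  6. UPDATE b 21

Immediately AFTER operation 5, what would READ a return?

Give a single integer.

Initial committed: {a=15, b=4}
Op 1: UPDATE a=24 (auto-commit; committed a=24)
Op 2: UPDATE b=25 (auto-commit; committed b=25)
Op 3: BEGIN: in_txn=True, pending={}
Op 4: ROLLBACK: discarded pending []; in_txn=False
Op 5: BEGIN: in_txn=True, pending={}
After op 5: visible(a) = 24 (pending={}, committed={a=24, b=25})

Answer: 24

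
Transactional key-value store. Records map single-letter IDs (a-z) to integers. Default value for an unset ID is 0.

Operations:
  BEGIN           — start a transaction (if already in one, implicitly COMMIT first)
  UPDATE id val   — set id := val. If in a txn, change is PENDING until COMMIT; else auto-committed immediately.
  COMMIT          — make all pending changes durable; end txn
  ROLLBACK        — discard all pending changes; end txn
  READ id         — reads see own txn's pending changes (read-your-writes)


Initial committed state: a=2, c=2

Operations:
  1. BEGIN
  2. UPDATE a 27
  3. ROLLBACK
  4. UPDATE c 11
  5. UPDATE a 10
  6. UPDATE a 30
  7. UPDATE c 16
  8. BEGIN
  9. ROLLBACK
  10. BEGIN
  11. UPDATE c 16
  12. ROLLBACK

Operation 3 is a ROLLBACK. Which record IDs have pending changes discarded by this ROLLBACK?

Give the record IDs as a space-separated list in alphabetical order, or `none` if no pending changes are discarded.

Initial committed: {a=2, c=2}
Op 1: BEGIN: in_txn=True, pending={}
Op 2: UPDATE a=27 (pending; pending now {a=27})
Op 3: ROLLBACK: discarded pending ['a']; in_txn=False
Op 4: UPDATE c=11 (auto-commit; committed c=11)
Op 5: UPDATE a=10 (auto-commit; committed a=10)
Op 6: UPDATE a=30 (auto-commit; committed a=30)
Op 7: UPDATE c=16 (auto-commit; committed c=16)
Op 8: BEGIN: in_txn=True, pending={}
Op 9: ROLLBACK: discarded pending []; in_txn=False
Op 10: BEGIN: in_txn=True, pending={}
Op 11: UPDATE c=16 (pending; pending now {c=16})
Op 12: ROLLBACK: discarded pending ['c']; in_txn=False
ROLLBACK at op 3 discards: ['a']

Answer: a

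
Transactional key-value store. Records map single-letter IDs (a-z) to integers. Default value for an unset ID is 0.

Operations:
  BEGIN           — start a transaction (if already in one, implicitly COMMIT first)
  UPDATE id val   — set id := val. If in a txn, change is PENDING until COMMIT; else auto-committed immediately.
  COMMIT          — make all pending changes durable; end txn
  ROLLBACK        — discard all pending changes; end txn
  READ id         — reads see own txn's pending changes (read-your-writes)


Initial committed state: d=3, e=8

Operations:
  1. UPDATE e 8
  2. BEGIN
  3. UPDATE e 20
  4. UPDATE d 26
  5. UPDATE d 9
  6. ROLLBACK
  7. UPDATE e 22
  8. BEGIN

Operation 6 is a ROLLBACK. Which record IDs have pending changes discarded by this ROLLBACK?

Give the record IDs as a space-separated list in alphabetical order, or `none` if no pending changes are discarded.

Answer: d e

Derivation:
Initial committed: {d=3, e=8}
Op 1: UPDATE e=8 (auto-commit; committed e=8)
Op 2: BEGIN: in_txn=True, pending={}
Op 3: UPDATE e=20 (pending; pending now {e=20})
Op 4: UPDATE d=26 (pending; pending now {d=26, e=20})
Op 5: UPDATE d=9 (pending; pending now {d=9, e=20})
Op 6: ROLLBACK: discarded pending ['d', 'e']; in_txn=False
Op 7: UPDATE e=22 (auto-commit; committed e=22)
Op 8: BEGIN: in_txn=True, pending={}
ROLLBACK at op 6 discards: ['d', 'e']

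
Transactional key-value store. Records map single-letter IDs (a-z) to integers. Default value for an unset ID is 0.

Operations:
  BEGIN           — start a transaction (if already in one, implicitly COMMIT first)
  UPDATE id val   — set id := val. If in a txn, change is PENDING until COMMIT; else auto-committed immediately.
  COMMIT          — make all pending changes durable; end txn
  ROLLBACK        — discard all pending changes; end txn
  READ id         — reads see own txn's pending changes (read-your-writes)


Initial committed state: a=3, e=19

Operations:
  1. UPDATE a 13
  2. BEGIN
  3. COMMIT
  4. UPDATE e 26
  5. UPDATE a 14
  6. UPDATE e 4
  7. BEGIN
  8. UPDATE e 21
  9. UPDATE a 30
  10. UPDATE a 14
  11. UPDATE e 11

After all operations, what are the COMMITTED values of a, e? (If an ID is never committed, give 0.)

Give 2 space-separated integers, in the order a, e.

Answer: 14 4

Derivation:
Initial committed: {a=3, e=19}
Op 1: UPDATE a=13 (auto-commit; committed a=13)
Op 2: BEGIN: in_txn=True, pending={}
Op 3: COMMIT: merged [] into committed; committed now {a=13, e=19}
Op 4: UPDATE e=26 (auto-commit; committed e=26)
Op 5: UPDATE a=14 (auto-commit; committed a=14)
Op 6: UPDATE e=4 (auto-commit; committed e=4)
Op 7: BEGIN: in_txn=True, pending={}
Op 8: UPDATE e=21 (pending; pending now {e=21})
Op 9: UPDATE a=30 (pending; pending now {a=30, e=21})
Op 10: UPDATE a=14 (pending; pending now {a=14, e=21})
Op 11: UPDATE e=11 (pending; pending now {a=14, e=11})
Final committed: {a=14, e=4}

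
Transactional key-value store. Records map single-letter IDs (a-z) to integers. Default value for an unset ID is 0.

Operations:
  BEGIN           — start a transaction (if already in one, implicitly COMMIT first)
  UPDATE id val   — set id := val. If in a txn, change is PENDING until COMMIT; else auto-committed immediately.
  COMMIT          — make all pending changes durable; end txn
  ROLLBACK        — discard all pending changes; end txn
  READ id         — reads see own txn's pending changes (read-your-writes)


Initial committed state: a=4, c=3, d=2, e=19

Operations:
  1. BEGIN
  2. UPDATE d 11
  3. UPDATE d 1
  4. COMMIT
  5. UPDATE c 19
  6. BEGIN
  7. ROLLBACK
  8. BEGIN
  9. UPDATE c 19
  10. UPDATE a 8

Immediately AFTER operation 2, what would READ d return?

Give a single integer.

Initial committed: {a=4, c=3, d=2, e=19}
Op 1: BEGIN: in_txn=True, pending={}
Op 2: UPDATE d=11 (pending; pending now {d=11})
After op 2: visible(d) = 11 (pending={d=11}, committed={a=4, c=3, d=2, e=19})

Answer: 11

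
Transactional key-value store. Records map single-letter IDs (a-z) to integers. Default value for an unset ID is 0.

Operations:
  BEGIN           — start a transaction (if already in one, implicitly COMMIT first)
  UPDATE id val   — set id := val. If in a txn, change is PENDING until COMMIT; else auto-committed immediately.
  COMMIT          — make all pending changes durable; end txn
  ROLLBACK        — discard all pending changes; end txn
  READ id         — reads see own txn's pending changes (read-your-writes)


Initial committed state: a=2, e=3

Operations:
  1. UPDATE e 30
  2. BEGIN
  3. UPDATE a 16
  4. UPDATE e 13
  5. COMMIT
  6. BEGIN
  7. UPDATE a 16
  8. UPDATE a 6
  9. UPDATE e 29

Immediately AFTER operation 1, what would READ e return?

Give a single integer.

Initial committed: {a=2, e=3}
Op 1: UPDATE e=30 (auto-commit; committed e=30)
After op 1: visible(e) = 30 (pending={}, committed={a=2, e=30})

Answer: 30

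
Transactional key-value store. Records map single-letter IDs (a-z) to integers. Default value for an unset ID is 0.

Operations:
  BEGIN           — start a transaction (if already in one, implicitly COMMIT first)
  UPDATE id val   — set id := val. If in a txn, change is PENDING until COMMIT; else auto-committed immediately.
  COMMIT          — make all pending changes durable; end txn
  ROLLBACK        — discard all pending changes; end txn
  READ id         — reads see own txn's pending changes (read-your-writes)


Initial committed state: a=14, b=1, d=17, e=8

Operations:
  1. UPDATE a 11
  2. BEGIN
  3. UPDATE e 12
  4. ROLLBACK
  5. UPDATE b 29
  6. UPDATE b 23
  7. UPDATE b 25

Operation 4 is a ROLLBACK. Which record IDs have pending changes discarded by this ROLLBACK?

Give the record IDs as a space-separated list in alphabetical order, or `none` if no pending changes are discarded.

Answer: e

Derivation:
Initial committed: {a=14, b=1, d=17, e=8}
Op 1: UPDATE a=11 (auto-commit; committed a=11)
Op 2: BEGIN: in_txn=True, pending={}
Op 3: UPDATE e=12 (pending; pending now {e=12})
Op 4: ROLLBACK: discarded pending ['e']; in_txn=False
Op 5: UPDATE b=29 (auto-commit; committed b=29)
Op 6: UPDATE b=23 (auto-commit; committed b=23)
Op 7: UPDATE b=25 (auto-commit; committed b=25)
ROLLBACK at op 4 discards: ['e']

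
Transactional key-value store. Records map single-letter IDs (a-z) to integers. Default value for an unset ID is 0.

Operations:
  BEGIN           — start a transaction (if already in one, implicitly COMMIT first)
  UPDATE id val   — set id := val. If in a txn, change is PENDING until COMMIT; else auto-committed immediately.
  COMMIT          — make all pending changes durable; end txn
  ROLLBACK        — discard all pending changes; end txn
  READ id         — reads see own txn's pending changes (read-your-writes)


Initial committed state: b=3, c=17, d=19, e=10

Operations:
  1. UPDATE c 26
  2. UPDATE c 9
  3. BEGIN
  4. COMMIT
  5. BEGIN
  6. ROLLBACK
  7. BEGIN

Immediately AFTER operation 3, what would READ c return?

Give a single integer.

Answer: 9

Derivation:
Initial committed: {b=3, c=17, d=19, e=10}
Op 1: UPDATE c=26 (auto-commit; committed c=26)
Op 2: UPDATE c=9 (auto-commit; committed c=9)
Op 3: BEGIN: in_txn=True, pending={}
After op 3: visible(c) = 9 (pending={}, committed={b=3, c=9, d=19, e=10})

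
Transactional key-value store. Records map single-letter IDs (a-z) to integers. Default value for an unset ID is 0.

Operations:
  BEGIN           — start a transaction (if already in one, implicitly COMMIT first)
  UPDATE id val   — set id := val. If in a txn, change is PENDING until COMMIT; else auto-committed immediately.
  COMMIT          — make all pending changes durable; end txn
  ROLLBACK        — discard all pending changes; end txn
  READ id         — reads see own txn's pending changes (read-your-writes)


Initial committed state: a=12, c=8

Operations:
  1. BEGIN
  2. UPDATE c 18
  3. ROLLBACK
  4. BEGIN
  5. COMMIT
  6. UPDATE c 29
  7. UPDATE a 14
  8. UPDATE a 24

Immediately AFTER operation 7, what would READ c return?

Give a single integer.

Initial committed: {a=12, c=8}
Op 1: BEGIN: in_txn=True, pending={}
Op 2: UPDATE c=18 (pending; pending now {c=18})
Op 3: ROLLBACK: discarded pending ['c']; in_txn=False
Op 4: BEGIN: in_txn=True, pending={}
Op 5: COMMIT: merged [] into committed; committed now {a=12, c=8}
Op 6: UPDATE c=29 (auto-commit; committed c=29)
Op 7: UPDATE a=14 (auto-commit; committed a=14)
After op 7: visible(c) = 29 (pending={}, committed={a=14, c=29})

Answer: 29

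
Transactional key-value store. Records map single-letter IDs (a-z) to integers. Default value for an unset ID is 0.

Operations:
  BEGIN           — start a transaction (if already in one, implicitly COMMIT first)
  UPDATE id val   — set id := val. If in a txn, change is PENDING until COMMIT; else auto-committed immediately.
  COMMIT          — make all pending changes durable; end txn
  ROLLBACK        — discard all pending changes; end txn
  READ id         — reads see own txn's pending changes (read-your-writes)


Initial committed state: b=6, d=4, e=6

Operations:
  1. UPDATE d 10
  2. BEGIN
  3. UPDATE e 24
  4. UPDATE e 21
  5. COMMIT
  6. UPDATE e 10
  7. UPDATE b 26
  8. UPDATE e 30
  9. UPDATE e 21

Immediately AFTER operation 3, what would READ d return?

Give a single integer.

Initial committed: {b=6, d=4, e=6}
Op 1: UPDATE d=10 (auto-commit; committed d=10)
Op 2: BEGIN: in_txn=True, pending={}
Op 3: UPDATE e=24 (pending; pending now {e=24})
After op 3: visible(d) = 10 (pending={e=24}, committed={b=6, d=10, e=6})

Answer: 10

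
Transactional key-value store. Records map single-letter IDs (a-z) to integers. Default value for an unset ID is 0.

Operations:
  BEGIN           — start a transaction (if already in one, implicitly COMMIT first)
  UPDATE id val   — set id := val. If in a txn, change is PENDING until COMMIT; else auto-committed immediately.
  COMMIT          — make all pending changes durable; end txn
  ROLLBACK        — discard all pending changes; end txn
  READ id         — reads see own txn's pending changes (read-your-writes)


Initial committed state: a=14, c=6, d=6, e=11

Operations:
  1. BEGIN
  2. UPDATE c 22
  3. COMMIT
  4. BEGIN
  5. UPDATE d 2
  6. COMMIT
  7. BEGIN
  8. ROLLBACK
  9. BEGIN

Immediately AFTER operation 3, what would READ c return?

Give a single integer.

Answer: 22

Derivation:
Initial committed: {a=14, c=6, d=6, e=11}
Op 1: BEGIN: in_txn=True, pending={}
Op 2: UPDATE c=22 (pending; pending now {c=22})
Op 3: COMMIT: merged ['c'] into committed; committed now {a=14, c=22, d=6, e=11}
After op 3: visible(c) = 22 (pending={}, committed={a=14, c=22, d=6, e=11})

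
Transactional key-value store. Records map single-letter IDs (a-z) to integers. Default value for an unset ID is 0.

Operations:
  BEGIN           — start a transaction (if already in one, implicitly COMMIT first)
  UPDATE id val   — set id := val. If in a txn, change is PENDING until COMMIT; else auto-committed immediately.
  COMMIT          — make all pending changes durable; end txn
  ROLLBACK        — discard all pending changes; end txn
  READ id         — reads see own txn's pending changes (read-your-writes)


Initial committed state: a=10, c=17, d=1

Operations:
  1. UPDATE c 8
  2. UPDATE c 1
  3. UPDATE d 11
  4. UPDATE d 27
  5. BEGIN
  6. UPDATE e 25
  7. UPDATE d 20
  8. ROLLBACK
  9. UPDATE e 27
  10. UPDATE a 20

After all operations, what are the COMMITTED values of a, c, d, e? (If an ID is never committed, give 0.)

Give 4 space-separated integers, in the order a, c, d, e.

Initial committed: {a=10, c=17, d=1}
Op 1: UPDATE c=8 (auto-commit; committed c=8)
Op 2: UPDATE c=1 (auto-commit; committed c=1)
Op 3: UPDATE d=11 (auto-commit; committed d=11)
Op 4: UPDATE d=27 (auto-commit; committed d=27)
Op 5: BEGIN: in_txn=True, pending={}
Op 6: UPDATE e=25 (pending; pending now {e=25})
Op 7: UPDATE d=20 (pending; pending now {d=20, e=25})
Op 8: ROLLBACK: discarded pending ['d', 'e']; in_txn=False
Op 9: UPDATE e=27 (auto-commit; committed e=27)
Op 10: UPDATE a=20 (auto-commit; committed a=20)
Final committed: {a=20, c=1, d=27, e=27}

Answer: 20 1 27 27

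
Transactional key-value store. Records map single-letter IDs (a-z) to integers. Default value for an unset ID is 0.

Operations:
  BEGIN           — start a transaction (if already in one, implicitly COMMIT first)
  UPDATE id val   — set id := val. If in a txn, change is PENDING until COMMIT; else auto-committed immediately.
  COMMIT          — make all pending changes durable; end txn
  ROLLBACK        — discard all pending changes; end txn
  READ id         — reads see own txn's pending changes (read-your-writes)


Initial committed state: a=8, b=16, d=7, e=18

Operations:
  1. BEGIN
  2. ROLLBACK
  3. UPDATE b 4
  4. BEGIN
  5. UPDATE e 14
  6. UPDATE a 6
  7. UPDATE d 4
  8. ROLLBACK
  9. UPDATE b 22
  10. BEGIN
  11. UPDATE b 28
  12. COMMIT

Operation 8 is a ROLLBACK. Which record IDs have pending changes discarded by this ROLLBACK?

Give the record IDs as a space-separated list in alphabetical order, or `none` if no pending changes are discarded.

Answer: a d e

Derivation:
Initial committed: {a=8, b=16, d=7, e=18}
Op 1: BEGIN: in_txn=True, pending={}
Op 2: ROLLBACK: discarded pending []; in_txn=False
Op 3: UPDATE b=4 (auto-commit; committed b=4)
Op 4: BEGIN: in_txn=True, pending={}
Op 5: UPDATE e=14 (pending; pending now {e=14})
Op 6: UPDATE a=6 (pending; pending now {a=6, e=14})
Op 7: UPDATE d=4 (pending; pending now {a=6, d=4, e=14})
Op 8: ROLLBACK: discarded pending ['a', 'd', 'e']; in_txn=False
Op 9: UPDATE b=22 (auto-commit; committed b=22)
Op 10: BEGIN: in_txn=True, pending={}
Op 11: UPDATE b=28 (pending; pending now {b=28})
Op 12: COMMIT: merged ['b'] into committed; committed now {a=8, b=28, d=7, e=18}
ROLLBACK at op 8 discards: ['a', 'd', 'e']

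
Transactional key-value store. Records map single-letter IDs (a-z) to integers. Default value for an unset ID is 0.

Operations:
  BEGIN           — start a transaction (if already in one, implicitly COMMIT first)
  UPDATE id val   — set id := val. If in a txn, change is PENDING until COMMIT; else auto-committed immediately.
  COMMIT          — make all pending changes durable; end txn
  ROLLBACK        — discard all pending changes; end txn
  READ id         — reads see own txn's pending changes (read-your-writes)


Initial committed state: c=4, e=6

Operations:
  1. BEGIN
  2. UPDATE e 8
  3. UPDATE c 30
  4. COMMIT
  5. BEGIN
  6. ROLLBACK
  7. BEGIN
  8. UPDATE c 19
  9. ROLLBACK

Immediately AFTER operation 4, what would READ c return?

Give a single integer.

Initial committed: {c=4, e=6}
Op 1: BEGIN: in_txn=True, pending={}
Op 2: UPDATE e=8 (pending; pending now {e=8})
Op 3: UPDATE c=30 (pending; pending now {c=30, e=8})
Op 4: COMMIT: merged ['c', 'e'] into committed; committed now {c=30, e=8}
After op 4: visible(c) = 30 (pending={}, committed={c=30, e=8})

Answer: 30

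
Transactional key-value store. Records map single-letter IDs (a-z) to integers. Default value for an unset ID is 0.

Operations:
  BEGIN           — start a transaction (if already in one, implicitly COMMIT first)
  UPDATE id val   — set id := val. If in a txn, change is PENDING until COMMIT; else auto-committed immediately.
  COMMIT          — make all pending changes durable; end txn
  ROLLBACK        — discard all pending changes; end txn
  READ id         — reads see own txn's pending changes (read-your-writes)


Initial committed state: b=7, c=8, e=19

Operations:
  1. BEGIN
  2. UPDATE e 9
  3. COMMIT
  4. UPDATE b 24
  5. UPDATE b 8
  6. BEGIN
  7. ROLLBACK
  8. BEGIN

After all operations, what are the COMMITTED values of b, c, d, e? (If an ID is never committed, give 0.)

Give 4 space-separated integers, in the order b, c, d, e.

Initial committed: {b=7, c=8, e=19}
Op 1: BEGIN: in_txn=True, pending={}
Op 2: UPDATE e=9 (pending; pending now {e=9})
Op 3: COMMIT: merged ['e'] into committed; committed now {b=7, c=8, e=9}
Op 4: UPDATE b=24 (auto-commit; committed b=24)
Op 5: UPDATE b=8 (auto-commit; committed b=8)
Op 6: BEGIN: in_txn=True, pending={}
Op 7: ROLLBACK: discarded pending []; in_txn=False
Op 8: BEGIN: in_txn=True, pending={}
Final committed: {b=8, c=8, e=9}

Answer: 8 8 0 9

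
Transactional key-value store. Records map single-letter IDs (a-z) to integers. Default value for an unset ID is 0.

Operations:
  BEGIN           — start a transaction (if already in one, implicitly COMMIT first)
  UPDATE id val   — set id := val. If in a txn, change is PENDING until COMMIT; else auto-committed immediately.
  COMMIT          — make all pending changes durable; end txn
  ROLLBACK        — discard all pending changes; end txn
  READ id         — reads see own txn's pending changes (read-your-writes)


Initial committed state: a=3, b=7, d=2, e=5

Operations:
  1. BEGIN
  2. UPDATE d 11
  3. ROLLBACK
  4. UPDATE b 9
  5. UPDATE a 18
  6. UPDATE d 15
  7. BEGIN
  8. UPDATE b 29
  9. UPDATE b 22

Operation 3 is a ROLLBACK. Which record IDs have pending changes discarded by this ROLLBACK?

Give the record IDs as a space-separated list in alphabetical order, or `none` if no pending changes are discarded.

Answer: d

Derivation:
Initial committed: {a=3, b=7, d=2, e=5}
Op 1: BEGIN: in_txn=True, pending={}
Op 2: UPDATE d=11 (pending; pending now {d=11})
Op 3: ROLLBACK: discarded pending ['d']; in_txn=False
Op 4: UPDATE b=9 (auto-commit; committed b=9)
Op 5: UPDATE a=18 (auto-commit; committed a=18)
Op 6: UPDATE d=15 (auto-commit; committed d=15)
Op 7: BEGIN: in_txn=True, pending={}
Op 8: UPDATE b=29 (pending; pending now {b=29})
Op 9: UPDATE b=22 (pending; pending now {b=22})
ROLLBACK at op 3 discards: ['d']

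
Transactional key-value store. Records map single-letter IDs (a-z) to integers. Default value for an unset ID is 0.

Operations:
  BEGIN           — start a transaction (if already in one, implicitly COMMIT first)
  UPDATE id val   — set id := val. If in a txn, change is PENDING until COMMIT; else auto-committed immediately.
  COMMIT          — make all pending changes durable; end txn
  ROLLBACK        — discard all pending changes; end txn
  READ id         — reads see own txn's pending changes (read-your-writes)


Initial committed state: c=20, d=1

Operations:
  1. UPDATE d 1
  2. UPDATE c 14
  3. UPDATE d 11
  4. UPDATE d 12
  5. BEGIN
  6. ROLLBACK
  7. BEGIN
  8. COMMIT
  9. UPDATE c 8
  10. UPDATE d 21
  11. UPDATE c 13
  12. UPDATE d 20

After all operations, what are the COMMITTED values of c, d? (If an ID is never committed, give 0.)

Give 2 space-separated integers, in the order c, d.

Initial committed: {c=20, d=1}
Op 1: UPDATE d=1 (auto-commit; committed d=1)
Op 2: UPDATE c=14 (auto-commit; committed c=14)
Op 3: UPDATE d=11 (auto-commit; committed d=11)
Op 4: UPDATE d=12 (auto-commit; committed d=12)
Op 5: BEGIN: in_txn=True, pending={}
Op 6: ROLLBACK: discarded pending []; in_txn=False
Op 7: BEGIN: in_txn=True, pending={}
Op 8: COMMIT: merged [] into committed; committed now {c=14, d=12}
Op 9: UPDATE c=8 (auto-commit; committed c=8)
Op 10: UPDATE d=21 (auto-commit; committed d=21)
Op 11: UPDATE c=13 (auto-commit; committed c=13)
Op 12: UPDATE d=20 (auto-commit; committed d=20)
Final committed: {c=13, d=20}

Answer: 13 20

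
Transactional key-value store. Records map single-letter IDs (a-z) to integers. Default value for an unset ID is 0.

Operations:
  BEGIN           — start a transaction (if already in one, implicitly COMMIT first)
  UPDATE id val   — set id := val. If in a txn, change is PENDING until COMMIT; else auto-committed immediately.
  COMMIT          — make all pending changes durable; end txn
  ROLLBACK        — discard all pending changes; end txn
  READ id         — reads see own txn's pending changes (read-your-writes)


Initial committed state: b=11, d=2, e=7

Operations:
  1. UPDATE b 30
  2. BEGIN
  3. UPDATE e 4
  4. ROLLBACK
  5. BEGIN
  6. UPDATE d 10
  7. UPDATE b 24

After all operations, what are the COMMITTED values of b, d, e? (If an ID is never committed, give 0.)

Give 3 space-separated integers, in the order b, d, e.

Answer: 30 2 7

Derivation:
Initial committed: {b=11, d=2, e=7}
Op 1: UPDATE b=30 (auto-commit; committed b=30)
Op 2: BEGIN: in_txn=True, pending={}
Op 3: UPDATE e=4 (pending; pending now {e=4})
Op 4: ROLLBACK: discarded pending ['e']; in_txn=False
Op 5: BEGIN: in_txn=True, pending={}
Op 6: UPDATE d=10 (pending; pending now {d=10})
Op 7: UPDATE b=24 (pending; pending now {b=24, d=10})
Final committed: {b=30, d=2, e=7}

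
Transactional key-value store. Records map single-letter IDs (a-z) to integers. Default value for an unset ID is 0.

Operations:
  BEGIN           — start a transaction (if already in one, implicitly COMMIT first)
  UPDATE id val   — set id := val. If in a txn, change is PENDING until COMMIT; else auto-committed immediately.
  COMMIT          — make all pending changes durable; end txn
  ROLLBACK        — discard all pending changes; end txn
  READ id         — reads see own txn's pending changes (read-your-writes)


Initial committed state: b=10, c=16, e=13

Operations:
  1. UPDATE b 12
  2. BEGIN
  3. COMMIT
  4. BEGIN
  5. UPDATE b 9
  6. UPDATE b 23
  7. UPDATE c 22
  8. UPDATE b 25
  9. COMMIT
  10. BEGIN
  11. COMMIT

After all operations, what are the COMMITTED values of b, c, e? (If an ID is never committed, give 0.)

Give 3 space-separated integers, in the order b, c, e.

Initial committed: {b=10, c=16, e=13}
Op 1: UPDATE b=12 (auto-commit; committed b=12)
Op 2: BEGIN: in_txn=True, pending={}
Op 3: COMMIT: merged [] into committed; committed now {b=12, c=16, e=13}
Op 4: BEGIN: in_txn=True, pending={}
Op 5: UPDATE b=9 (pending; pending now {b=9})
Op 6: UPDATE b=23 (pending; pending now {b=23})
Op 7: UPDATE c=22 (pending; pending now {b=23, c=22})
Op 8: UPDATE b=25 (pending; pending now {b=25, c=22})
Op 9: COMMIT: merged ['b', 'c'] into committed; committed now {b=25, c=22, e=13}
Op 10: BEGIN: in_txn=True, pending={}
Op 11: COMMIT: merged [] into committed; committed now {b=25, c=22, e=13}
Final committed: {b=25, c=22, e=13}

Answer: 25 22 13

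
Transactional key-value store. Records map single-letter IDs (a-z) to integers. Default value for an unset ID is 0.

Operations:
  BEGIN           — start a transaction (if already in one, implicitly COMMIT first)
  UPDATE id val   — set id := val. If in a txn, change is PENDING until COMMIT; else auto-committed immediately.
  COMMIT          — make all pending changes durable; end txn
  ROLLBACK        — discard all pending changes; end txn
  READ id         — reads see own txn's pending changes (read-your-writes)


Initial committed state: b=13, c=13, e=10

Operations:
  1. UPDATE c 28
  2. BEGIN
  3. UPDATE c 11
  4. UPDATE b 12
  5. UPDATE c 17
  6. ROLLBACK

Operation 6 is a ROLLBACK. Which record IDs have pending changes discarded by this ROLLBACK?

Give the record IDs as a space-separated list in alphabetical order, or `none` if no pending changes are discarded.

Answer: b c

Derivation:
Initial committed: {b=13, c=13, e=10}
Op 1: UPDATE c=28 (auto-commit; committed c=28)
Op 2: BEGIN: in_txn=True, pending={}
Op 3: UPDATE c=11 (pending; pending now {c=11})
Op 4: UPDATE b=12 (pending; pending now {b=12, c=11})
Op 5: UPDATE c=17 (pending; pending now {b=12, c=17})
Op 6: ROLLBACK: discarded pending ['b', 'c']; in_txn=False
ROLLBACK at op 6 discards: ['b', 'c']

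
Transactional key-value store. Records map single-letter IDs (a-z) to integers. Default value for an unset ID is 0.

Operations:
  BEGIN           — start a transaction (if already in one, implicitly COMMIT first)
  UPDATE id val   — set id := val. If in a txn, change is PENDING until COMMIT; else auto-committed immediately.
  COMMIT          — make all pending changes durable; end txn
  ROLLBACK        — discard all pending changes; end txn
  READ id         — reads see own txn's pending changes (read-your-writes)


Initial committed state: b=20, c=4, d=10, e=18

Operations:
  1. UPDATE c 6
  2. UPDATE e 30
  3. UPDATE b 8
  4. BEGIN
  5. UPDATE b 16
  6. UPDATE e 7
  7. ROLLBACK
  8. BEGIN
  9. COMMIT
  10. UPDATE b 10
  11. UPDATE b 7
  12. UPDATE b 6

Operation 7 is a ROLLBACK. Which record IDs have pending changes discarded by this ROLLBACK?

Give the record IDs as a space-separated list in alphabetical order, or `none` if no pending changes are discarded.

Initial committed: {b=20, c=4, d=10, e=18}
Op 1: UPDATE c=6 (auto-commit; committed c=6)
Op 2: UPDATE e=30 (auto-commit; committed e=30)
Op 3: UPDATE b=8 (auto-commit; committed b=8)
Op 4: BEGIN: in_txn=True, pending={}
Op 5: UPDATE b=16 (pending; pending now {b=16})
Op 6: UPDATE e=7 (pending; pending now {b=16, e=7})
Op 7: ROLLBACK: discarded pending ['b', 'e']; in_txn=False
Op 8: BEGIN: in_txn=True, pending={}
Op 9: COMMIT: merged [] into committed; committed now {b=8, c=6, d=10, e=30}
Op 10: UPDATE b=10 (auto-commit; committed b=10)
Op 11: UPDATE b=7 (auto-commit; committed b=7)
Op 12: UPDATE b=6 (auto-commit; committed b=6)
ROLLBACK at op 7 discards: ['b', 'e']

Answer: b e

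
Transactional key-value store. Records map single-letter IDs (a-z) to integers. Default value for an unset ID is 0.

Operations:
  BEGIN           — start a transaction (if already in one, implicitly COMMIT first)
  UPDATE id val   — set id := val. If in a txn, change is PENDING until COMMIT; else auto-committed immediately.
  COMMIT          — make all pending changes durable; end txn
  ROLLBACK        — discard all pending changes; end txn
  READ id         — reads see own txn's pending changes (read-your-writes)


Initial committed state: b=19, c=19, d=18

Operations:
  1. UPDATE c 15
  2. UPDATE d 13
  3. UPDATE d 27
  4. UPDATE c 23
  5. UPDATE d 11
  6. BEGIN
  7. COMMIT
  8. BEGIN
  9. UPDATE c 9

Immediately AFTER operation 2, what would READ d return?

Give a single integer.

Initial committed: {b=19, c=19, d=18}
Op 1: UPDATE c=15 (auto-commit; committed c=15)
Op 2: UPDATE d=13 (auto-commit; committed d=13)
After op 2: visible(d) = 13 (pending={}, committed={b=19, c=15, d=13})

Answer: 13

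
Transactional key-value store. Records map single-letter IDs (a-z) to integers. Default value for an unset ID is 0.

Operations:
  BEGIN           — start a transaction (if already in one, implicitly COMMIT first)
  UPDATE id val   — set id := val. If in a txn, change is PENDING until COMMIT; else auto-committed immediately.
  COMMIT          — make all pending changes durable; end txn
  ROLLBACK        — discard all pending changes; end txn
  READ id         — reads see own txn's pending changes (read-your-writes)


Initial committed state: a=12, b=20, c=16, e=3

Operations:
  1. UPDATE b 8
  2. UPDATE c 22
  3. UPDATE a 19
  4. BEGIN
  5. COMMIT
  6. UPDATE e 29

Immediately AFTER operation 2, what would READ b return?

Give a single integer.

Answer: 8

Derivation:
Initial committed: {a=12, b=20, c=16, e=3}
Op 1: UPDATE b=8 (auto-commit; committed b=8)
Op 2: UPDATE c=22 (auto-commit; committed c=22)
After op 2: visible(b) = 8 (pending={}, committed={a=12, b=8, c=22, e=3})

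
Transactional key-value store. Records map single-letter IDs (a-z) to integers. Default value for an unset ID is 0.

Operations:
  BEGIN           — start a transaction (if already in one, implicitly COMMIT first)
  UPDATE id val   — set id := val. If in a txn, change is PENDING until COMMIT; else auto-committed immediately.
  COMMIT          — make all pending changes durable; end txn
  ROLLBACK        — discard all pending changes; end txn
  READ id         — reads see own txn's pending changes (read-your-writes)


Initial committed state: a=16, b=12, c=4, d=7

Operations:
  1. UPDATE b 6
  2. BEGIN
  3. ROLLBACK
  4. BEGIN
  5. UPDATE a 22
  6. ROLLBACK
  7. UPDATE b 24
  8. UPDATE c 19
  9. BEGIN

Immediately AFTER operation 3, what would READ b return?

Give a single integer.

Initial committed: {a=16, b=12, c=4, d=7}
Op 1: UPDATE b=6 (auto-commit; committed b=6)
Op 2: BEGIN: in_txn=True, pending={}
Op 3: ROLLBACK: discarded pending []; in_txn=False
After op 3: visible(b) = 6 (pending={}, committed={a=16, b=6, c=4, d=7})

Answer: 6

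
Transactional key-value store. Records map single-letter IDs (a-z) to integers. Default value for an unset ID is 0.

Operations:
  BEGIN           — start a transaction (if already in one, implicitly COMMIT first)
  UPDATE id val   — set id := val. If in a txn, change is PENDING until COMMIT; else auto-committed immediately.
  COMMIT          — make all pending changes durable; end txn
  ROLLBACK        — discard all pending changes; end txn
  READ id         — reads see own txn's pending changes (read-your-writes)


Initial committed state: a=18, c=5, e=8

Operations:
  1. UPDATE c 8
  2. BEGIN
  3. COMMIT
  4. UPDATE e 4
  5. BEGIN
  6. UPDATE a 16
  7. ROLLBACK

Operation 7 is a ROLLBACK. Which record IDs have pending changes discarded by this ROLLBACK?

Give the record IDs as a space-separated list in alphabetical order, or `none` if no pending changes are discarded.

Initial committed: {a=18, c=5, e=8}
Op 1: UPDATE c=8 (auto-commit; committed c=8)
Op 2: BEGIN: in_txn=True, pending={}
Op 3: COMMIT: merged [] into committed; committed now {a=18, c=8, e=8}
Op 4: UPDATE e=4 (auto-commit; committed e=4)
Op 5: BEGIN: in_txn=True, pending={}
Op 6: UPDATE a=16 (pending; pending now {a=16})
Op 7: ROLLBACK: discarded pending ['a']; in_txn=False
ROLLBACK at op 7 discards: ['a']

Answer: a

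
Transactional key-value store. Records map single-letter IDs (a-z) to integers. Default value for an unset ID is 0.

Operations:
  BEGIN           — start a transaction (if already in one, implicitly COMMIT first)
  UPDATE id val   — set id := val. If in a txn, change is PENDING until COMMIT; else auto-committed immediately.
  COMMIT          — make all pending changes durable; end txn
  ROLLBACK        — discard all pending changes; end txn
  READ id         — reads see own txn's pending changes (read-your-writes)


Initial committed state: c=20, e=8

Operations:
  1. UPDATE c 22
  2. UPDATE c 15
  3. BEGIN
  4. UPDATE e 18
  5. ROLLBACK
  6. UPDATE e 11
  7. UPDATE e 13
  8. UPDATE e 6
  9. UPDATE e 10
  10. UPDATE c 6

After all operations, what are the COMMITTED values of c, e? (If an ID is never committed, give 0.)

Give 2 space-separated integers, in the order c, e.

Answer: 6 10

Derivation:
Initial committed: {c=20, e=8}
Op 1: UPDATE c=22 (auto-commit; committed c=22)
Op 2: UPDATE c=15 (auto-commit; committed c=15)
Op 3: BEGIN: in_txn=True, pending={}
Op 4: UPDATE e=18 (pending; pending now {e=18})
Op 5: ROLLBACK: discarded pending ['e']; in_txn=False
Op 6: UPDATE e=11 (auto-commit; committed e=11)
Op 7: UPDATE e=13 (auto-commit; committed e=13)
Op 8: UPDATE e=6 (auto-commit; committed e=6)
Op 9: UPDATE e=10 (auto-commit; committed e=10)
Op 10: UPDATE c=6 (auto-commit; committed c=6)
Final committed: {c=6, e=10}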